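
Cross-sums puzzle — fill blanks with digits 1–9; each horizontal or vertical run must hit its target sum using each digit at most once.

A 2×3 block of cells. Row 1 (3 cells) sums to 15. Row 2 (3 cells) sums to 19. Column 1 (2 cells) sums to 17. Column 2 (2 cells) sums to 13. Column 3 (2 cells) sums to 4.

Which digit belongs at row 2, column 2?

17 in 2 cells must be {8,9}; 4 in 2 cells must be {1,3}.
The 19 across and the 4 down share only 3, so (2,3) = 3.
(1,3) = 4 − 3 = 1 completes the 4 down.
Given what's placed, (2,1) must be 9 to fit the 19 across and 17 down.
(2,2) = 19 − 12 = 7 completes the 19 across.
(1,1) = 17 − 9 = 8 completes the 17 down.
(1,2) = 15 − 9 = 6 completes the 15 across.

7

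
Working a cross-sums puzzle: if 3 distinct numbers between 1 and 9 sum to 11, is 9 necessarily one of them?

Counterexample: {1,2,8} sums to 11 without using 9.

No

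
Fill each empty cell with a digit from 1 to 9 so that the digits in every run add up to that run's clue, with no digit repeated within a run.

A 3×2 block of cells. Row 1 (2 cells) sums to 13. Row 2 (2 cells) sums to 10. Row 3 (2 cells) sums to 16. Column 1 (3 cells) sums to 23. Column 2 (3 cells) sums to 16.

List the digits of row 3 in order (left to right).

9 7

16 in 2 cells must be {7,9}; 23 in 3 cells must be {6,8,9}.
The 16 across and the 23 down share only 9, so (3,1) = 9.
(3,2) = 16 − 9 = 7 completes the 16 across.
Nothing is forced directly, so branch on (1,1), whose candidates are 6 or 8. If (1,1) = 6: then (1,2) would have to be in {7} for the 13 across but in {1,3,4,5,6,8} for the 16 down — contradiction. So (1,1) = 8.
(1,2) = 13 − 8 = 5 completes the 13 across.
(2,1) = 23 − 17 = 6 completes the 23 down.
(2,2) = 10 − 6 = 4 completes the 10 across.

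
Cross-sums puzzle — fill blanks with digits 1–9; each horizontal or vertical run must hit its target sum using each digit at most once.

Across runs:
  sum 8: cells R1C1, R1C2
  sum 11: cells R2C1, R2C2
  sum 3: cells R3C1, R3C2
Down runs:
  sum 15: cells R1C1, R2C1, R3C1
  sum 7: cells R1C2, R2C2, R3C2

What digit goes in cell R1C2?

3 in 2 cells must be {1,2}; 7 in 3 cells must be {1,2,4}.
Nothing is forced directly, so branch on R1C2, whose candidates are 1 or 2. If R1C2 = 1: that forces R1C1 = 7, R3C1 = 2, after which R3C2 would have to be in {1} for the 3 across but in {2,4} for the 7 down — contradiction. So R1C2 = 2.
R1C1 = 8 − 2 = 6 completes the 8 across.
Given what's placed, R2C2 must be 4 to fit the 11 across and 7 down.
R3C2 = 7 − 6 = 1 completes the 7 down.
R2C1 = 11 − 4 = 7 completes the 11 across.
R3C1 = 3 − 1 = 2 completes the 3 across.

2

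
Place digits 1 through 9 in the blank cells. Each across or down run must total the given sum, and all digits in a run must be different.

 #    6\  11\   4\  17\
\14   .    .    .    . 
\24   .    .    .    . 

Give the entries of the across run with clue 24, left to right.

4, 8, 3, 9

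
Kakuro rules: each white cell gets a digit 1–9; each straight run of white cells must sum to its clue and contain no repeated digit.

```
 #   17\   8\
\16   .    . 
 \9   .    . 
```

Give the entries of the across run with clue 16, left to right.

9 7

16 in 2 cells must be {7,9}; 17 in 2 cells must be {8,9}.
The 16 across and the 17 down share only 9, so R1C1 = 9.
R1C2 = 16 − 9 = 7 completes the 16 across.
R2C1 = 17 − 9 = 8 completes the 17 down.
R2C2 = 9 − 8 = 1 completes the 9 across.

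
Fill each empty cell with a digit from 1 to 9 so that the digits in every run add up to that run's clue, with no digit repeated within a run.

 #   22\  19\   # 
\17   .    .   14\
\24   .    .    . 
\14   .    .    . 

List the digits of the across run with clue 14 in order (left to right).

5 3 6

17 in 2 cells must be {8,9}; 24 in 3 cells must be {7,8,9}.
Nothing is forced directly, so branch on R2C2, whose candidates are 7 or 8 or 9. If R2C2 = 8: that forces R1C2 = 9, R2C3 = 9, R3C2 = 2, R3C3 = 5, R1C1 = 8, after which R2C1 would have to be in {7} for the 24 across but in {5,9} for the 22 down — contradiction. If R2C2 = 9: that forces R1C2 = 8, R2C3 = 8, R3C2 = 2, after which R3C3 would have to be in {3,4,5,7,8,9} for the 14 across but in {6} for the 14 down — contradiction. So R2C2 = 7.
Nothing is forced directly, so branch on R1C1, whose candidates are 8 or 9. If R1C1 = 9: that forces R1C2 = 8, R2C1 = 8, R2C3 = 9, R3C1 = 5, after which R3C2 would have to be in {1,2,3,6,7,8} for the 14 across but in {4} for the 19 down — contradiction. So R1C1 = 8.
R1C2 = 17 − 8 = 9 completes the 17 across.
R2C1 = 9: the only remaining digit allowed by both the 24 across and the 22 down.
R2C3 = 24 − 16 = 8 completes the 24 across.
R3C1 = 22 − 17 = 5 completes the 22 down.
R3C2 = 19 − 16 = 3 completes the 19 down.
R3C3 = 14 − 8 = 6 completes the 14 across.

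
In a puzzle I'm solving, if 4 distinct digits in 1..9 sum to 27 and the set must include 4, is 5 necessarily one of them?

No

The only way to make 27 from 4 distinct digits under that restriction is {4,6,8,9}, which does not contain 5.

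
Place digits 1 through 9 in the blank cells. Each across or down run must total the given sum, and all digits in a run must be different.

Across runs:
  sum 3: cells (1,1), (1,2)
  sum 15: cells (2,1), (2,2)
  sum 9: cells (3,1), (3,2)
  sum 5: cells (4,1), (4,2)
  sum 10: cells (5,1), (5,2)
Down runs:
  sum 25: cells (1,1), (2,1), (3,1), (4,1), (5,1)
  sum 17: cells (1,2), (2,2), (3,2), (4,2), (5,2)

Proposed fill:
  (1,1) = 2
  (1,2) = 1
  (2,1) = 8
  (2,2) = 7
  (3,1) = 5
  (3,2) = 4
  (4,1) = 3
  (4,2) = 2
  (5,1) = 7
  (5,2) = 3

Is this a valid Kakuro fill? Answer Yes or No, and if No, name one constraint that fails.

Yes

Across: 2+1=3; 8+7=15; 5+4=9; 3+2=5; 7+3=10. Down: 2+8+5+3+7=25; 1+7+4+2+3=17. No digit repeats within any run.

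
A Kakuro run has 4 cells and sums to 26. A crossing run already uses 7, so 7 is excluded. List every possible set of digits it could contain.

{3,6,8,9}; {4,5,8,9}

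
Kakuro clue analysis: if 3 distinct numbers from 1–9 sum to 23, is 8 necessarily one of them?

Yes

The only way to make 23 from 3 distinct digits is {6,8,9}, which contains 8.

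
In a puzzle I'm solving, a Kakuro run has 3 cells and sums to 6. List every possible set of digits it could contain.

{1,2,3}

3 distinct digits from 1–9 sum between 6 and 24.
Only one set works: {1,2,3}.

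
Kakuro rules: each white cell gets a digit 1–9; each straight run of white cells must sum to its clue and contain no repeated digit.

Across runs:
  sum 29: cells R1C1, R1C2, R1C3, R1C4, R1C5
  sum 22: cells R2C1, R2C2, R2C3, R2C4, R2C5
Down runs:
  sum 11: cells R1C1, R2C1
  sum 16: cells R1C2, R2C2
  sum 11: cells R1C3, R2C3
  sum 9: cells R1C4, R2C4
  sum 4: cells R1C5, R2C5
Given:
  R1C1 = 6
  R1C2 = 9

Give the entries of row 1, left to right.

6 9 5 8 1

16 in 2 cells must be {7,9}; 4 in 2 cells must be {1,3}.
R2C1 = 11 − 6 = 5 completes the 11 down.
R2C2 = 16 − 9 = 7 completes the 16 down.
No cell is forced outright now. R2C3 can only be 3 or 6 (the digits allowed by both its 22 across and its 11 down). If R2C3 = 3: that forces R1C3 = 8, R1C5 = 1, after which R2C5 would have to be in {1,6} for the 22 across but in {3} for the 4 down — contradiction. So R2C3 = 6.
R1C3 = 11 − 6 = 5 completes the 11 down.
Given what's placed, R1C5 must be 1 to fit the 29 across and 4 down.
R2C5 = 4 − 1 = 3 completes the 4 down.
R1C4 = 29 − 21 = 8 completes the 29 across.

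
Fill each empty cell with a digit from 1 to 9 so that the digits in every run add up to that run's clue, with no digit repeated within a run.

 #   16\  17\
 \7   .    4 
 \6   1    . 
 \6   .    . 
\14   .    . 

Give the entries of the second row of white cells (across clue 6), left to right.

1 5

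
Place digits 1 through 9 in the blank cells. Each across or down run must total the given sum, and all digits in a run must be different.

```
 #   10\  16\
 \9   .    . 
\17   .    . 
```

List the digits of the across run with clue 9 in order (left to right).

2 7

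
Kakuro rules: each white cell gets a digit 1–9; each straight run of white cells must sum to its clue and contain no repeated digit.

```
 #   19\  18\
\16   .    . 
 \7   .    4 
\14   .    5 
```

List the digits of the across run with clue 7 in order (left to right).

16 in 2 cells must be {7,9}.
R1C2 = 18 − 9 = 9 completes the 18 down.
R2C1 = 7 − 4 = 3 completes the 7 across.
R3C1 = 14 − 5 = 9 completes the 14 across.
R1C1 = 16 − 9 = 7 completes the 16 across.

3, 4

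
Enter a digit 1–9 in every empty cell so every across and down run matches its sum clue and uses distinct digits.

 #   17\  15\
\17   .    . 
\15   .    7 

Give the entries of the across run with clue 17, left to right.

9, 8

17 in 2 cells must be {8,9}.
R1C2 = 15 − 7 = 8 completes the 15 down.
R2C1 = 15 − 7 = 8 completes the 15 across.
R1C1 = 17 − 8 = 9 completes the 17 across.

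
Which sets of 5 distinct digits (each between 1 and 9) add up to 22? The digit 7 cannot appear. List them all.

5 distinct digits from 1–9 sum between 15 and 35.
Dropping sets that contain 7.

{1,2,4,6,9}; {1,2,5,6,8}; {1,3,4,5,9}; {1,3,4,6,8}; {2,3,4,5,8}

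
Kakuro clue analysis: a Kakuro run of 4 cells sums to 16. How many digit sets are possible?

8

4 distinct digits from 1–9 sum between 10 and 30.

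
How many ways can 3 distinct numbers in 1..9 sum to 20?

4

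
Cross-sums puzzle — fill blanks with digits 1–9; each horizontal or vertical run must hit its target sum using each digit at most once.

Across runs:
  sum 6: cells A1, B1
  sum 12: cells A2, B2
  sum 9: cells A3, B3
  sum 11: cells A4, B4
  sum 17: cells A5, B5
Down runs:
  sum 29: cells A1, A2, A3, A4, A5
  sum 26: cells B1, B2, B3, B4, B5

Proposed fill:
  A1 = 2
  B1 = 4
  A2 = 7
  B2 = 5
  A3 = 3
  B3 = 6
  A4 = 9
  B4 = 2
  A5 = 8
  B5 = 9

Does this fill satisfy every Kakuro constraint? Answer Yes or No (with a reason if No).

Across: 2+4=6; 7+5=12; 3+6=9; 9+2=11; 8+9=17. Down: 2+7+3+9+8=29; 4+5+6+2+9=26. No digit repeats within any run.

Yes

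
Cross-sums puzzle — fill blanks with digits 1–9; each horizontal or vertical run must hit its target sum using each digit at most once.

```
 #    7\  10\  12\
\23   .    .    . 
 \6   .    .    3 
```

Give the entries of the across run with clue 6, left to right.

1 2 3

23 in 3 cells must be {6,8,9}; 6 in 3 cells must be {1,2,3}.
R1C1 = 6: only digit in both the 23-across and 7-down candidate sets.
R1C3 = 12 − 3 = 9 completes the 12 down.
R2C1 = 7 − 6 = 1 completes the 7 down.
R2C2 = 6 − 4 = 2 completes the 6 across.
R1C2 = 23 − 15 = 8 completes the 23 across.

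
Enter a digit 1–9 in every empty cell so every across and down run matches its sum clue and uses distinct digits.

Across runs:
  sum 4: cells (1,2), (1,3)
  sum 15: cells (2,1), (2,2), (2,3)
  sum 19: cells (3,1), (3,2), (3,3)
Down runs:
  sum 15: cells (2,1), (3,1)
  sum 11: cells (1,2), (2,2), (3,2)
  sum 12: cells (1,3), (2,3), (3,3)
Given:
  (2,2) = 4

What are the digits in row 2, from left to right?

4 in 2 cells must be {1,3}.
(1,2) = 1: the only remaining digit allowed by both the 4 across and the 11 down.
(1,3) = 4 − 1 = 3 completes the 4 across.
(3,2) = 11 − 5 = 6 completes the 11 down.
Nothing is forced directly, so branch on (3,1), whose candidates are 8 or 9. If (3,1) = 8: then (2,1) would have to be in {2,3,5,6,8,9} for the 15 across but in {7} for the 15 down — contradiction. So (3,1) = 9.
(2,1) = 15 − 9 = 6 completes the 15 down.
(2,3) = 15 − 10 = 5 completes the 15 across.
(3,3) = 19 − 15 = 4 completes the 19 across.

6 4 5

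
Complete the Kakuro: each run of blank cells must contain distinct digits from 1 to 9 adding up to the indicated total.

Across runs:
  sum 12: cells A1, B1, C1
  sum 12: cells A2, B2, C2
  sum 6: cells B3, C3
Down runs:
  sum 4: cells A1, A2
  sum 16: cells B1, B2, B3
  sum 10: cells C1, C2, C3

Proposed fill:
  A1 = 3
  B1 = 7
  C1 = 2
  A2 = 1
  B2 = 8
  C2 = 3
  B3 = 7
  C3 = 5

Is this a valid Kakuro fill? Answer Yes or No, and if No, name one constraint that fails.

No — the down run B1–B3 sums to 22, not 16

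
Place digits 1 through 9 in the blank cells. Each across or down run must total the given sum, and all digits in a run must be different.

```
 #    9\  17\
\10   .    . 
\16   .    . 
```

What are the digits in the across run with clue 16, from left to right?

7 9

16 in 2 cells must be {7,9}; 17 in 2 cells must be {8,9}.
The 16 across and the 9 down share only 7, so R2C1 = 7.
R2C2 = 16 − 7 = 9 completes the 16 across.
R1C1 = 9 − 7 = 2 completes the 9 down.
R1C2 = 10 − 2 = 8 completes the 10 across.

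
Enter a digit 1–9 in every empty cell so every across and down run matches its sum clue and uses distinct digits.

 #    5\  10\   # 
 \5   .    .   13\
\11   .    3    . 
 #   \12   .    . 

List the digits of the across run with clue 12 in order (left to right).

Given what's placed, R3C2 must be 5 to fit the 12 across and 10 down.
R3C3 = 12 − 5 = 7 completes the 12 across.
R1C2 = 10 − 8 = 2 completes the 10 down.
R2C3 = 13 − 7 = 6 completes the 13 down.
R1C1 = 5 − 2 = 3 completes the 5 across.
R2C1 = 11 − 9 = 2 completes the 11 across.

5, 7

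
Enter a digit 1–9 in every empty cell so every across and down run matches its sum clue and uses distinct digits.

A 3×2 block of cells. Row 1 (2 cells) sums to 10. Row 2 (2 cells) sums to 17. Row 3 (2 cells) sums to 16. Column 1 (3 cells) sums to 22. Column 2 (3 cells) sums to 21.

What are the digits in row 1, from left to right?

17 in 2 cells must be {8,9}; 16 in 2 cells must be {7,9}.
Nothing is forced directly, so branch on (2,1), whose candidates are 8 or 9. If (2,1) = 8: that forces (1,1) = 9, after which (1,2) would have to be in {1} for the 10 across but in {4,5,6,7,8,9} for the 21 down — contradiction. So (2,1) = 9.
(2,2) = 17 − 9 = 8 completes the 17 across.
Given what's placed, (3,1) must be 7 to fit the 16 across and 22 down.
(3,2) = 16 − 7 = 9 completes the 16 across.
(1,1) = 22 − 16 = 6 completes the 22 down.
(1,2) = 10 − 6 = 4 completes the 10 across.

6 4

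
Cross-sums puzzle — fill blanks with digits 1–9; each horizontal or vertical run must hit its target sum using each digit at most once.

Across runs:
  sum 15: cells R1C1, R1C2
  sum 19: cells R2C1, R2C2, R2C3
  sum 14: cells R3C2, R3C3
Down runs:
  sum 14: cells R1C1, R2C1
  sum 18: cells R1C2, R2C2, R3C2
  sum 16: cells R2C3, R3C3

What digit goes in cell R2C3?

16 in 2 cells must be {7,9}.
The 14 across and the 16 down share only 9, so R3C3 = 9.
R2C3 = 16 − 9 = 7 completes the 16 down.
R3C2 = 14 − 9 = 5 completes the 14 across.
No cell is forced outright now. R2C1 can only be 8 or 9 (the digits allowed by both its 19 across and its 14 down). If R2C1 = 9: then R1C1 would have to be in {6,7,8,9} for the 15 across but in {5} for the 14 down — contradiction. So R2C1 = 8.
R1C1 = 14 − 8 = 6 completes the 14 down.
R1C2 = 15 − 6 = 9 completes the 15 across.
R2C2 = 19 − 15 = 4 completes the 19 across.

7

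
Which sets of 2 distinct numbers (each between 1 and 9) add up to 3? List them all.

{1,2}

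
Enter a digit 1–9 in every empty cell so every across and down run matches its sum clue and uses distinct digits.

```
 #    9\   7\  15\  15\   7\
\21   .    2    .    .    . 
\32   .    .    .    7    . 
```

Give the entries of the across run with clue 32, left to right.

R1C4 = 15 − 7 = 8 completes the 15 down.
R2C2 = 7 − 2 = 5 completes the 7 down.
Given what's placed, R2C5 must be 3 to fit the 32 across and 7 down.
R1C5 = 7 − 3 = 4 completes the 7 down.
R2C1 = 8: the only remaining digit allowed by both the 32 across and the 9 down.
R2C3 = 32 − 23 = 9 completes the 32 across.
R1C1 = 9 − 8 = 1 completes the 9 down.
R1C3 = 21 − 15 = 6 completes the 21 across.

8, 5, 9, 7, 3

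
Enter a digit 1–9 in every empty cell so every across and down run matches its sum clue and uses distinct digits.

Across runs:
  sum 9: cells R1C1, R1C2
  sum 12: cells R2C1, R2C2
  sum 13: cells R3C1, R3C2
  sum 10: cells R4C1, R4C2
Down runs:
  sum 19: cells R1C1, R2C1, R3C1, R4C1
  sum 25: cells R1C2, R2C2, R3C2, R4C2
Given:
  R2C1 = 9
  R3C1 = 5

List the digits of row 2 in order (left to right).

9 3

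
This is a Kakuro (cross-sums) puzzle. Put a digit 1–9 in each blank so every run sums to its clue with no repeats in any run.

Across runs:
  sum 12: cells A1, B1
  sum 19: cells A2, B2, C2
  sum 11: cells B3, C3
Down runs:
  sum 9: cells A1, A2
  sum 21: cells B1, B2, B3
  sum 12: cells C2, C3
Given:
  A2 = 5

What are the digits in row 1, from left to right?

4 8

A1 = 9 − 5 = 4 completes the 9 down.
B1 = 12 − 4 = 8 completes the 12 across.
B2 = 6: the only remaining digit allowed by both the 19 across and the 21 down.
C2 = 19 − 11 = 8 completes the 19 across.
B3 = 21 − 14 = 7 completes the 21 down.
C3 = 11 − 7 = 4 completes the 11 across.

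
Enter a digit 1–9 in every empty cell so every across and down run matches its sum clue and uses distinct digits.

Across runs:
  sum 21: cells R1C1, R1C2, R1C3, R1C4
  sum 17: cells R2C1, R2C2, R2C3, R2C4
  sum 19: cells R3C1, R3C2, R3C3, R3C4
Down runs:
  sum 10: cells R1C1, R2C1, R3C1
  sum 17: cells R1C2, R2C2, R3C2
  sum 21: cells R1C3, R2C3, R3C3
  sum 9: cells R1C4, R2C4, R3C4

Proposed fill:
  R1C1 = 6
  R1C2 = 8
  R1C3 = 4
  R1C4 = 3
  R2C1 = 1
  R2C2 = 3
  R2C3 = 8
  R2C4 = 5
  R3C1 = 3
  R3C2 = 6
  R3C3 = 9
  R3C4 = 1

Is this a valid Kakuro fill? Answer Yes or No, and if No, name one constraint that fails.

Yes

Across: 6+8+4+3=21; 1+3+8+5=17; 3+6+9+1=19. Down: 6+1+3=10; 8+3+6=17; 4+8+9=21; 3+5+1=9. No digit repeats within any run.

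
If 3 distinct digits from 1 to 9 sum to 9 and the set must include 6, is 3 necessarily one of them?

No

The only way to make 9 from 3 distinct digits under that restriction is {1,2,6}, which does not contain 3.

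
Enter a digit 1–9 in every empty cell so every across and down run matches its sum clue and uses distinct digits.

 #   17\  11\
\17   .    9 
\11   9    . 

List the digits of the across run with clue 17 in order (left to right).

17 in 2 cells must be {8,9}.
R1C1 = 17 − 9 = 8 completes the 17 across.
R2C2 = 11 − 9 = 2 completes the 11 across.

8 9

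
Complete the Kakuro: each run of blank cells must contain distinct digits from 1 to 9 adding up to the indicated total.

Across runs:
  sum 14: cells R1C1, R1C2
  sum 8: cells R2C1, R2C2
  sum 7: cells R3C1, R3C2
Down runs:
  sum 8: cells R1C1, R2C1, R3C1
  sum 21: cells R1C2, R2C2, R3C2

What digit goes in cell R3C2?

The 14 across and the 8 down share only 5, so R1C1 = 5.
R1C2 = 14 − 5 = 9 completes the 14 across.
Nothing is forced directly, so branch on R2C1, whose candidates are 1 or 2. If R2C1 = 2: then R2C2 would have to be in {6} for the 8 across but in {4,5,7,8} for the 21 down — contradiction. So R2C1 = 1.
R2C2 = 8 − 1 = 7 completes the 8 across.
R3C1 = 8 − 6 = 2 completes the 8 down.
R3C2 = 7 − 2 = 5 completes the 7 across.

5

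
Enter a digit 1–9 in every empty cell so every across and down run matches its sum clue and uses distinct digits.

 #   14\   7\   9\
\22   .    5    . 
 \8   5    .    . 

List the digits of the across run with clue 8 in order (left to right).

R1C1 = 14 − 5 = 9 completes the 14 down.
R1C3 = 22 − 14 = 8 completes the 22 across.
R2C2 = 7 − 5 = 2 completes the 7 down.
R2C3 = 8 − 7 = 1 completes the 8 across.

5 2 1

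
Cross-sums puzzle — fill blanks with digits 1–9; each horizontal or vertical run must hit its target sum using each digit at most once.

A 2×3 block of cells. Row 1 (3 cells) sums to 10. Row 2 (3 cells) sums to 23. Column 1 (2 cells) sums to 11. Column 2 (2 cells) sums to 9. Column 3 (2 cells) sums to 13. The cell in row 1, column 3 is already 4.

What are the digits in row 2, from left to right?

6, 8, 9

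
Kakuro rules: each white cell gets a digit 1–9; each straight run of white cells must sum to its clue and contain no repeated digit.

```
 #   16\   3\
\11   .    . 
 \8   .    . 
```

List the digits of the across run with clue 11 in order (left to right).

9 2

16 in 2 cells must be {7,9}; 3 in 2 cells must be {1,2}.
The 11 across and the 3 down share only 2, so R1C2 = 2.
The 8 across and the 16 down share only 7, so R2C1 = 7.
R2C2 = 8 − 7 = 1 completes the 8 across.
R1C1 = 11 − 2 = 9 completes the 11 across.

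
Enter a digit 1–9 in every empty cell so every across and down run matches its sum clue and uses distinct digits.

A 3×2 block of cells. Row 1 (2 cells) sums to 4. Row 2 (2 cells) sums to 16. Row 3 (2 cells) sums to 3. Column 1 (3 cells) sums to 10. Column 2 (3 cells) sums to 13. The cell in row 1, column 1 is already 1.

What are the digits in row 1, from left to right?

4 in 2 cells must be {1,3}; 16 in 2 cells must be {7,9}; 3 in 2 cells must be {1,2}.
(1,2) = 4 − 1 = 3 completes the 4 across.
Given what's placed, (2,1) must be 7 to fit the 16 across and 10 down.
(2,2) = 16 − 7 = 9 completes the 16 across.
(3,1) = 10 − 8 = 2 completes the 10 down.
(3,2) = 3 − 2 = 1 completes the 3 across.

1, 3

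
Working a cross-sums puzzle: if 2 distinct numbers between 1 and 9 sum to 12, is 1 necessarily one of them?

Counterexample: {3,9} sums to 12 without using 1.

No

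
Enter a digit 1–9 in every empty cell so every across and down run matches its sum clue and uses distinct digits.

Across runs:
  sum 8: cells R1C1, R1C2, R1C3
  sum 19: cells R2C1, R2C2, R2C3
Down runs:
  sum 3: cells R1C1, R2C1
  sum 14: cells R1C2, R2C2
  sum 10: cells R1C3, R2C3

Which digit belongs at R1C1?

1

3 in 2 cells must be {1,2}.
The 8 across and the 14 down share only 5, so R1C2 = 5.
The 19 across and the 3 down share only 2, so R2C1 = 2.
R2C2 = 14 − 5 = 9 completes the 14 down.
R2C3 = 19 − 11 = 8 completes the 19 across.
R1C1 = 3 − 2 = 1 completes the 3 down.
R1C3 = 8 − 6 = 2 completes the 8 across.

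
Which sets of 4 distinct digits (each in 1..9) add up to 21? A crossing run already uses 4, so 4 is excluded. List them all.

{1,3,8,9}; {1,5,6,9}; {1,5,7,8}; {2,3,7,9}; {2,5,6,8}; {3,5,6,7}

4 distinct digits from 1–9 sum between 10 and 30.
Dropping sets that contain 4.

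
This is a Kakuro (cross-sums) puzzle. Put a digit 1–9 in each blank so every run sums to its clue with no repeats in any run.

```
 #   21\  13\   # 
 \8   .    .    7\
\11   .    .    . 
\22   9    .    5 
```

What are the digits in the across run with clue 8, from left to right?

R2C3 = 7 − 5 = 2 completes the 7 down.
R3C2 = 22 − 14 = 8 completes the 22 across.
No cell is forced outright now. R1C1 can only be 5 or 7 (the digits allowed by both its 8 across and its 21 down). If R1C1 = 5: that forces R1C2 = 3, after which R2C1 would have to be in {1,3,4,5,6,8} for the 11 across but in {7} for the 21 down — contradiction. So R1C1 = 7.
R1C2 = 8 − 7 = 1 completes the 8 across.
R2C1 = 21 − 16 = 5 completes the 21 down.
R2C2 = 11 − 7 = 4 completes the 11 across.

7 1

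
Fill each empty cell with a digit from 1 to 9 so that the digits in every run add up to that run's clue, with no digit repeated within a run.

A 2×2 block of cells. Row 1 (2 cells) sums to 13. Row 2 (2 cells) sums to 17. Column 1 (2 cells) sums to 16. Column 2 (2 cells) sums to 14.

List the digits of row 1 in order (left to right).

17 in 2 cells must be {8,9}; 16 in 2 cells must be {7,9}.
The 17 across and the 16 down share only 9, so (2,1) = 9.
(2,2) = 17 − 9 = 8 completes the 17 across.
(1,1) = 16 − 9 = 7 completes the 16 down.
(1,2) = 13 − 7 = 6 completes the 13 across.

7 6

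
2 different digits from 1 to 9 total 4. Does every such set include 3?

The only way to make 4 from 2 distinct digits is {1,3}, which contains 3.

Yes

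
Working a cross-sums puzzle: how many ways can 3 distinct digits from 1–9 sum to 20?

4

3 distinct digits from 1–9 sum between 6 and 24.
Enumerating: {3,8,9}, {4,7,9}, {5,6,9}, {5,7,8}.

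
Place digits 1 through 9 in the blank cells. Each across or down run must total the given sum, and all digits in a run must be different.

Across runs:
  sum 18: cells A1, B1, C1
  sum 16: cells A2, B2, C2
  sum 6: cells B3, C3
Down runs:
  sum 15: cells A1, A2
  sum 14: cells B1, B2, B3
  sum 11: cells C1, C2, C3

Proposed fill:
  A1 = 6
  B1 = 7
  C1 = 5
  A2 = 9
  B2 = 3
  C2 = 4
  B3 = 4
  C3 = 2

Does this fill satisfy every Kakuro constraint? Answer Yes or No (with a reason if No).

Across: 6+7+5=18; 9+3+4=16; 4+2=6. Down: 6+9=15; 7+3+4=14; 5+4+2=11. No digit repeats within any run.

Yes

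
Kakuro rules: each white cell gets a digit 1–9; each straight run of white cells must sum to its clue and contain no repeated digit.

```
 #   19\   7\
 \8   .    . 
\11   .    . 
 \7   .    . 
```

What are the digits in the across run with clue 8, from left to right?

7, 1

7 in 3 cells must be {1,2,4}.
Nothing is forced directly, so branch on R2C2, whose candidates are 2 or 4. If R2C2 = 4: that forces R2C1 = 7, R1C1 = 3, after which R1C2 would have to be in {5} for the 8 across but in {1,2} for the 7 down — contradiction. So R2C2 = 2.
Given what's placed, R1C2 must be 1 to fit the 8 across and 7 down.
R2C1 = 11 − 2 = 9 completes the 11 across.
R3C2 = 7 − 3 = 4 completes the 7 down.
R1C1 = 8 − 1 = 7 completes the 8 across.
R3C1 = 7 − 4 = 3 completes the 7 across.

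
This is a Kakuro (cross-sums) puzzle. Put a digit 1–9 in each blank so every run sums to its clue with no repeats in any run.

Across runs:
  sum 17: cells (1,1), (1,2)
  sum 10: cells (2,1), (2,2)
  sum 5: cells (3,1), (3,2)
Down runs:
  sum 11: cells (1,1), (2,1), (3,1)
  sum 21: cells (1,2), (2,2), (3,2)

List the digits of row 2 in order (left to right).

2 8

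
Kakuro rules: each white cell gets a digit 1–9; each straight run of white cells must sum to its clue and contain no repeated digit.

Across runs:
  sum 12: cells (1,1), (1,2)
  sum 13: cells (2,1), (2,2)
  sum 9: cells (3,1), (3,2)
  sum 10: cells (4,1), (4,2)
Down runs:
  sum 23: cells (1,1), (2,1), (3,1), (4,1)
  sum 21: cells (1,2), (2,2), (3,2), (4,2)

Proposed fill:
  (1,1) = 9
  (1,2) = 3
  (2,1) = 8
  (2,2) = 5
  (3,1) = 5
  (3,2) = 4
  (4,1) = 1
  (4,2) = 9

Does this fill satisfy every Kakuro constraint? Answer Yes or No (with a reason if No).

Across: 9+3=12; 8+5=13; 5+4=9; 1+9=10. Down: 9+8+5+1=23; 3+5+4+9=21. No digit repeats within any run.

Yes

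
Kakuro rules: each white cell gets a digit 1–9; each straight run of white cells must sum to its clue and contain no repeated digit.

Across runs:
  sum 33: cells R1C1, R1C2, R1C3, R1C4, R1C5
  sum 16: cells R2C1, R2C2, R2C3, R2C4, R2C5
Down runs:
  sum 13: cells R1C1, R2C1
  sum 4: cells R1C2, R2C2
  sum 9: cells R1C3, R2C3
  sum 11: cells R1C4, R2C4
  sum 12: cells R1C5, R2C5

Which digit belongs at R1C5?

16 in 5 cells must be {1,2,3,4,6}; 4 in 2 cells must be {1,3}.
Only 3 fits R1C2 under both its across sum 33 and down sum 4.
R2C2 = 4 − 3 = 1 completes the 4 down.
Nothing is forced directly, so branch on R2C1, whose candidates are 4 or 6. If R2C1 = 4: that forces R1C1 = 9, R2C5 = 3, after which R1C5 would have to be in {6,7,8} for the 33 across but in {9} for the 12 down — contradiction. So R2C1 = 6.
R1C1 = 13 − 6 = 7 completes the 13 down.
No cell is forced outright now. R1C3 can only be 6 or 8 (the digits allowed by both its 33 across and its 9 down). If R1C3 = 8: that forces R1C5 = 9, after which R2C3 would have to be in {2,3,4} for the 16 across but in {1} for the 9 down — contradiction. So R1C3 = 6.
R2C3 = 9 − 6 = 3 completes the 9 down.
Given what's placed, R2C5 must be 4 to fit the 16 across and 12 down.
R1C5 = 12 − 4 = 8 completes the 12 down.

8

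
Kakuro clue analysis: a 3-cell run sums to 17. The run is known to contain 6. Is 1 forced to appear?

No

Counterexample: {2,6,9} sums to 17 under that restriction without using 1.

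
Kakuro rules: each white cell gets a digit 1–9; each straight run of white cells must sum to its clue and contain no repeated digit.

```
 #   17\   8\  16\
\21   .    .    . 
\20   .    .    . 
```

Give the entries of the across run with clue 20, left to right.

8 3 9

17 in 2 cells must be {8,9}; 16 in 2 cells must be {7,9}.
Nothing is forced directly, so branch on R1C3, whose candidates are 7 or 9. If R1C3 = 9: that forces R1C1 = 8, after which R1C2 would have to be in {4} for the 21 across but in {1,2,3,5,6,7} for the 8 down — contradiction. So R1C3 = 7.
R2C3 = 16 − 7 = 9 completes the 16 down.
Given what's placed, R2C1 must be 8 to fit the 20 across and 17 down.
R2C2 = 20 − 17 = 3 completes the 20 across.
R1C1 = 17 − 8 = 9 completes the 17 down.
R1C2 = 21 − 16 = 5 completes the 21 across.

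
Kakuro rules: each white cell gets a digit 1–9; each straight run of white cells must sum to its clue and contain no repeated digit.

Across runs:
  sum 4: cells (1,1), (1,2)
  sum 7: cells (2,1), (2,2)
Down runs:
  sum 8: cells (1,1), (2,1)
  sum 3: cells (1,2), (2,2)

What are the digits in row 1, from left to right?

4 in 2 cells must be {1,3}; 3 in 2 cells must be {1,2}.
The 4 across and the 3 down share only 1, so (1,2) = 1.
(2,2) = 3 − 1 = 2 completes the 3 down.
(1,1) = 4 − 1 = 3 completes the 4 across.
(2,1) = 7 − 2 = 5 completes the 7 across.

3 1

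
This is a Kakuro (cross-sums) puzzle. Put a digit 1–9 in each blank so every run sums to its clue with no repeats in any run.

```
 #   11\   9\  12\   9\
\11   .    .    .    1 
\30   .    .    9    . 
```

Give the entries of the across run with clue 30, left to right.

11 in 4 cells must be {1,2,3,5}; 30 in 4 cells must be {6,7,8,9}.
R1C3 = 12 − 9 = 3 completes the 12 down.
R2C4 = 9 − 1 = 8 completes the 9 down.
Nothing is forced directly, so branch on R2C1, whose candidates are 6 or 7. If R2C1 = 7: then R1C1 would have to be in {2,5} for the 11 across but in {4} for the 11 down — contradiction. So R2C1 = 6.
R1C1 = 11 − 6 = 5 completes the 11 down.
R1C2 = 11 − 9 = 2 completes the 11 across.
R2C2 = 30 − 23 = 7 completes the 30 across.

6 7 9 8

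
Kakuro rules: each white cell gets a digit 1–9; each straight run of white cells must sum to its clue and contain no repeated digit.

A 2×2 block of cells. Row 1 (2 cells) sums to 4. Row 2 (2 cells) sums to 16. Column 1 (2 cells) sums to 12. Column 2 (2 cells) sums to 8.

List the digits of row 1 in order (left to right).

3 1

4 in 2 cells must be {1,3}; 16 in 2 cells must be {7,9}.
The 4 across and the 12 down share only 3, so (1,1) = 3.
(1,2) = 4 − 3 = 1 completes the 4 across.
(2,1) = 12 − 3 = 9 completes the 12 down.
(2,2) = 16 − 9 = 7 completes the 16 across.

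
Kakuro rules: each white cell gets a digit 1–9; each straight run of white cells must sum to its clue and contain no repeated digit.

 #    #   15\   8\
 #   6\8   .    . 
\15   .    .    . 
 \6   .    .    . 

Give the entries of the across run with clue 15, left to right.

5 6 4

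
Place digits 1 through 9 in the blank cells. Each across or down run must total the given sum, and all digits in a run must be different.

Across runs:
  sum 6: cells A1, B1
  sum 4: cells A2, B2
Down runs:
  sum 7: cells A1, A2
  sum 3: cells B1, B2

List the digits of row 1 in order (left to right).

4 in 2 cells must be {1,3}; 3 in 2 cells must be {1,2}.
The 4 across and the 3 down share only 1, so B2 = 1.
B1 = 3 − 1 = 2 completes the 3 down.
A2 = 4 − 1 = 3 completes the 4 across.
A1 = 6 − 2 = 4 completes the 6 across.

4 2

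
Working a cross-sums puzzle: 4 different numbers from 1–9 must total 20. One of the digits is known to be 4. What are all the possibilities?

4 distinct digits from 1–9 sum between 10 and 30.
Keeping only sets containing 4.

{1,4,6,9}; {1,4,7,8}; {2,4,5,9}; {2,4,6,8}; {3,4,5,8}; {3,4,6,7}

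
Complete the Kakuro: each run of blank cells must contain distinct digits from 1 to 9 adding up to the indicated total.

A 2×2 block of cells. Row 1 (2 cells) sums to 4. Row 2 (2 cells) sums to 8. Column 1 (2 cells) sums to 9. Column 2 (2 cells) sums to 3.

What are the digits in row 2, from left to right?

6 2

4 in 2 cells must be {1,3}; 3 in 2 cells must be {1,2}.
The 4 across and the 3 down share only 1, so (1,2) = 1.
(2,2) = 3 − 1 = 2 completes the 3 down.
(1,1) = 4 − 1 = 3 completes the 4 across.
(2,1) = 8 − 2 = 6 completes the 8 across.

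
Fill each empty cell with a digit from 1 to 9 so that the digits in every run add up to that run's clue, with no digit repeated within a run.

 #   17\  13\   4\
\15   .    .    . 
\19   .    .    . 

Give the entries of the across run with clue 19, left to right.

9, 7, 3

17 in 2 cells must be {8,9}; 4 in 2 cells must be {1,3}.
The 19 across and the 4 down share only 3, so R2C3 = 3.
R1C3 = 4 − 3 = 1 completes the 4 down.
Given what's placed, R2C1 must be 9 to fit the 19 across and 17 down.
R2C2 = 19 − 12 = 7 completes the 19 across.
R1C1 = 17 − 9 = 8 completes the 17 down.
R1C2 = 15 − 9 = 6 completes the 15 across.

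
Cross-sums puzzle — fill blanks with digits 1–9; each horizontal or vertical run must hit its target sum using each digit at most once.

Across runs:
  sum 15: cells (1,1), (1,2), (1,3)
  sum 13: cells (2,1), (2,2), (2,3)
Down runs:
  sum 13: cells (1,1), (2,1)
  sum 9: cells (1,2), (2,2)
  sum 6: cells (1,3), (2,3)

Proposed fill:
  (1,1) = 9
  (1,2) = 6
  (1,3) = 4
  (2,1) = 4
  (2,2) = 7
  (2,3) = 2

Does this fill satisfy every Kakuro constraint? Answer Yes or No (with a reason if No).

No — the across run (1,1)–(1,3) sums to 19, not 15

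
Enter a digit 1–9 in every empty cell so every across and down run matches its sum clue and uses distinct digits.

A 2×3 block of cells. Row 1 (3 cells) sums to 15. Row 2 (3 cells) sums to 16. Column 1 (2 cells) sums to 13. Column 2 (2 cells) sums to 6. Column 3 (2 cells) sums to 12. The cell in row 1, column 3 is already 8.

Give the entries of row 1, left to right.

(2,3) = 12 − 8 = 4 completes the 12 down.
Given what's placed, (2,2) must be 5 to fit the 16 across and 6 down.
(1,2) = 6 − 5 = 1 completes the 6 down.
(2,1) = 16 − 9 = 7 completes the 16 across.
(1,1) = 15 − 9 = 6 completes the 15 across.

6, 1, 8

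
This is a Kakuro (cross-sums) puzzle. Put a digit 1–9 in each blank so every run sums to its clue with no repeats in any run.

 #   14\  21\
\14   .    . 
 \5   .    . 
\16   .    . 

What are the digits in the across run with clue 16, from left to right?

16 in 2 cells must be {7,9}.
The 5 across and the 21 down share only 4, so R2C2 = 4.
Given what's placed, R3C2 must be 9 to fit the 16 across and 21 down.
R1C2 = 21 − 13 = 8 completes the 21 down.
R2C1 = 5 − 4 = 1 completes the 5 across.
R3C1 = 16 − 9 = 7 completes the 16 across.
R1C1 = 14 − 8 = 6 completes the 14 across.

7 9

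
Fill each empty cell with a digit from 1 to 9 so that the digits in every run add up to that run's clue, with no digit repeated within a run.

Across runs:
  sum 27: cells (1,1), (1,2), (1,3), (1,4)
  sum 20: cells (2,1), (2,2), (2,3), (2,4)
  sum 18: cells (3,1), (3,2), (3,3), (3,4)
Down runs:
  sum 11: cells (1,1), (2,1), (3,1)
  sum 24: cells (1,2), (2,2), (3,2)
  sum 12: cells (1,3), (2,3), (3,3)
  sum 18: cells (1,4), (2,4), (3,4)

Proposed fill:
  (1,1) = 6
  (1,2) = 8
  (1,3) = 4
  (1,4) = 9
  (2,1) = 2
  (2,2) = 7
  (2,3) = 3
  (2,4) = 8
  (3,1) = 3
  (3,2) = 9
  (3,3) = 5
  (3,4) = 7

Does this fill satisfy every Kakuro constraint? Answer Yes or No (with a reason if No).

No — the across run (3,1)–(3,4) sums to 24, not 18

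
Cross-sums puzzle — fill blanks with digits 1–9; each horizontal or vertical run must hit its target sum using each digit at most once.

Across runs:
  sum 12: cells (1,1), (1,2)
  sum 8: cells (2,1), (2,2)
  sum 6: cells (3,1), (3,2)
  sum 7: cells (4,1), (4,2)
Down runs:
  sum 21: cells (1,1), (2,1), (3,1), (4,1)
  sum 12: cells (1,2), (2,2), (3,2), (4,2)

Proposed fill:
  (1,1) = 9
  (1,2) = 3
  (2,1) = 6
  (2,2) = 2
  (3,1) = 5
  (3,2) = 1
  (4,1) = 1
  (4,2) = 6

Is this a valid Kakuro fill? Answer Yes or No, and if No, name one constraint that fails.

Yes

Across: 9+3=12; 6+2=8; 5+1=6; 1+6=7. Down: 9+6+5+1=21; 3+2+1+6=12. No digit repeats within any run.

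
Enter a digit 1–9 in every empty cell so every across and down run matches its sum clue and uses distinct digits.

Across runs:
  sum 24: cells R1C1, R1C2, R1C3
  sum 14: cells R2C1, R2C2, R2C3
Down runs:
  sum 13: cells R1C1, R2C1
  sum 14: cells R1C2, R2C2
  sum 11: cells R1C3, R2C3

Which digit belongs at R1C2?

9

24 in 3 cells must be {7,8,9}.
Nothing is forced directly, so branch on R1C1, whose candidates are 7 or 8 or 9. If R1C1 = 8: that forces R1C2 = 9, R1C3 = 7, R2C1 = 5, after which R2C2 would have to be in {1,2,3,6,7,8} for the 14 across but in {5} for the 14 down — contradiction. If R1C1 = 9: that forces R1C2 = 8, R1C3 = 7, R2C1 = 4, after which R2C2 would have to be in {1,2,3,7,8,9} for the 14 across but in {6} for the 14 down — contradiction. So R1C1 = 7.
R2C1 = 13 − 7 = 6 completes the 13 down.
Given what's placed, R2C2 must be 5 to fit the 14 across and 14 down.
R2C3 = 14 − 11 = 3 completes the 14 across.
R1C2 = 14 − 5 = 9 completes the 14 down.
R1C3 = 24 − 16 = 8 completes the 24 across.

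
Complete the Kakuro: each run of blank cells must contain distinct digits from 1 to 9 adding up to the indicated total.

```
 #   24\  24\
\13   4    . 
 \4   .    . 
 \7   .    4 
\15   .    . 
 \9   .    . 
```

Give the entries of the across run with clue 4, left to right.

4 in 2 cells must be {1,3}.
R1C2 = 13 − 4 = 9 completes the 13 across.
R3C1 = 7 − 4 = 3 completes the 7 across.
Given what's placed, R2C1 must be 1 to fit the 4 across and 24 down.
R2C2 = 4 − 1 = 3 completes the 4 across.

1 3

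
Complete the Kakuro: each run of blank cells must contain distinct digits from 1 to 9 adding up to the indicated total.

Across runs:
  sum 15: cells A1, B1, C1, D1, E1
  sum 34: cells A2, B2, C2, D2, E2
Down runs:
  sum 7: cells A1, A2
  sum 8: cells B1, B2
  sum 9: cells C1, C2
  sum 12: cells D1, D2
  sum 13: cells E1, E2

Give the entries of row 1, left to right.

15 in 5 cells must be {1,2,3,4,5}; 34 in 5 cells must be {4,6,7,8,9}.
Nothing is forced directly, so branch on A2, whose candidates are 4 or 6. If A2 = 6: that forces A1 = 1, B2 = 7, after which B1 would have to be in {2,3,4,5} for the 15 across but in {1} for the 8 down — contradiction. So A2 = 4.
A1 = 7 − 4 = 3 completes the 7 down.
Nothing is forced directly, so branch on D1, whose candidates are 4 or 5. If D1 = 4: that forces E1 = 5, D2 = 8, after which E2 would have to be in {6,7,9} for the 34 across but in {8} for the 13 down — contradiction. So D1 = 5.
E1 = 4: the only remaining digit allowed by both the 15 across and the 13 down.
D2 = 12 − 5 = 7 completes the 12 down.
E2 = 13 − 4 = 9 completes the 13 down.
Given what's placed, B2 must be 6 to fit the 34 across and 8 down.
C2 = 34 − 26 = 8 completes the 34 across.
B1 = 8 − 6 = 2 completes the 8 down.
C1 = 15 − 14 = 1 completes the 15 across.

3 2 1 5 4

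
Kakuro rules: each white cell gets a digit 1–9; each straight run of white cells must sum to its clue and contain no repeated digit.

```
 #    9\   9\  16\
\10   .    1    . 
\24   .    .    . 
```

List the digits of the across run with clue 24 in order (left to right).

24 in 3 cells must be {7,8,9}; 16 in 2 cells must be {7,9}.
R1C3 = 7: the only remaining digit allowed by both the 10 across and the 16 down.
R2C2 = 9 − 1 = 8 completes the 9 down.
R2C3 = 16 − 7 = 9 completes the 16 down.
R1C1 = 10 − 8 = 2 completes the 10 across.
R2C1 = 24 − 17 = 7 completes the 24 across.

7, 8, 9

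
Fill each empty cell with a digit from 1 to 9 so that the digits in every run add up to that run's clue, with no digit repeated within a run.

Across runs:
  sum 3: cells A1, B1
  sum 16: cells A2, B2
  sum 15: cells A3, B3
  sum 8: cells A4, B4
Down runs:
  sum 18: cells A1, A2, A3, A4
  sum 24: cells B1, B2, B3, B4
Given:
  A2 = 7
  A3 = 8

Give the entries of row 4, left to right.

2, 6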